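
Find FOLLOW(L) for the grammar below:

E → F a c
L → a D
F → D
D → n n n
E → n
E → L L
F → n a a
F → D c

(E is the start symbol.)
To compute FOLLOW(L), find every occurrence of L on a right-hand side N → α L β: add FIRST(β) \ {ε}, and if β is empty or nullable also add FOLLOW(N). Iterate to a fixed point.

In E → L L: L is followed by L, add FIRST(L) \ {ε} = { 'a' }
In E → L L: L is at the end, add FOLLOW(E)

The FOLLOW sets referred to above (computed the same way, to a fixed point):
  FOLLOW(E) = { $ }

Taking the union: FOLLOW(L) = { $, 'a' }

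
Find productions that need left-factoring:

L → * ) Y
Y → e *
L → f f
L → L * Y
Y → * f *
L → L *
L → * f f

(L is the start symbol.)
Yes, L has productions with common prefix '*'; L has productions with common prefix 'L *'

Left-factoring is needed when two productions for the same non-terminal
share a common prefix on the right-hand side.

Productions for L:
  L → * ) Y
  L → f f
  L → L * Y
  L → L *
  L → * f f
Productions for Y:
  Y → e *
  Y → * f *

Found common prefix '*' in productions for L
Found common prefix 'L *' in productions for L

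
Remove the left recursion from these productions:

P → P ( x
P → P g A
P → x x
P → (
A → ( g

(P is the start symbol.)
P is directly left-recursive. The standard transformation for
  A → A α₁ | ... | A α_m | β₁ | ... | β_n
is
  A  → β₁ A' | ... | β_n A'
  A' → α₁ A' | ... | α_m A' | ε

P → x x becomes P → x x P'
P → ( becomes P → ( P'
P → P ( x becomes P' → ( x P'
P → P g A becomes P' → g A P'
Add P' → ε

Productions for other non-terminals are unchanged:
  A → ( g

Resulting grammar:
P → x x P'
P → ( P'
P' → ( x P'
P' → g A P'
P' → ε
A → ( g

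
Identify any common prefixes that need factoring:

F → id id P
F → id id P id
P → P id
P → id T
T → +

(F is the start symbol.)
Yes, F has productions with common prefix 'id id P'

Left-factoring is needed when two productions for the same non-terminal
share a common prefix on the right-hand side.

Productions for F:
  F → id id P
  F → id id P id
Productions for P:
  P → P id
  P → id T

Found common prefix 'id id P' in productions for F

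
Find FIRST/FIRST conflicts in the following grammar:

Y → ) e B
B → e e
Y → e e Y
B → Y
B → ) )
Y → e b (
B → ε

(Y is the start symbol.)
FIRST sets of the non-terminals at (or reachable through a nullable prefix from) the front of some alternative:
  FIRST(Y) = { ')', 'e' }

Productions for Y:
  Y → ) e B: FIRST = { ')' }
  Y → e e Y: FIRST = { 'e' }
  Y → e b (: FIRST = { 'e' }
Productions for B:
  B → e e: FIRST = { 'e' }
  B → Y: FIRST = { ')', 'e' }
  B → ) ): FIRST = { ')' }
  B → ε: FIRST = { ε }

Conflict for Y: Y → e e Y and Y → e b (
  Overlap: { 'e' }
Conflict for B: B → e e and B → Y
  Overlap: { 'e' }
Conflict for B: B → Y and B → ) )
  Overlap: { ')' }

Answer: Yes. Y → e e Y / Y → e b '(' on { 'e' }; B → e e / B → Y on { 'e' }; B → Y / B → ')' ')' on { ')' }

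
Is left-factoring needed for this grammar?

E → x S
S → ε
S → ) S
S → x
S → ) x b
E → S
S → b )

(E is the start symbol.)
Yes, S has productions with common prefix ')'

Left-factoring is needed when two productions for the same non-terminal
share a common prefix on the right-hand side.

Productions for E:
  E → x S
  E → S
Productions for S:
  S → ε
  S → ) S
  S → x
  S → ) x b
  S → b )

Found common prefix ')' in productions for S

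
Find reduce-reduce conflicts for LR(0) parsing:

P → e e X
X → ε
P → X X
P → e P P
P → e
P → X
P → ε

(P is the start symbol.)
Augment with P' → P and build the canonical LR(0) collection (I0 = CLOSURE({[P' → . P]}), then GOTO on every symbol after a dot until no new states appear). It has 9 states:
  I0: { [P → . X X], [P → . X], [P → . e P P], [P → . e e X], [P → . e], [P → .], [P' → . P], [X → .] }  — shift, 2 reduces
  I1: { [P' → P .] }  — accept
  I2: { [P → X . X], [P → X .], [X → .] }  — 2 reduces
  I3: { [P → . X X], [P → . X], [P → . e P P], [P → . e e X], [P → . e], [P → .], [P → e . P P], [P → e . e X], [P → e .], [X → .] }  — shift, 3 reduces
  I4: { [P → . X X], [P → . X], [P → . e P P], [P → . e e X], [P → . e], [P → .], [P → e P . P], [X → .] }  — shift, 2 reduces
  I5: { [P → . X X], [P → . X], [P → . e P P], [P → . e e X], [P → . e], [P → .], [P → e . P P], [P → e . e X], [P → e .], [P → e e . X], [X → .] }  — shift, 3 reduces
  I6: { [P → X . X], [P → X .], [P → e e X .], [X → .] }  — 3 reduces
  I7: { [P → X X .] }  — reduce
  I8: { [P → e P P .] }  — reduce

I0 contains complete items [P → .], [X → .] — reduce-reduce conflict.
I2 contains complete items [P → X .], [X → .] — reduce-reduce conflict.
I3 contains complete items [P → .], [P → e .], [X → .] — reduce-reduce conflict.
I4 contains complete items [P → .], [X → .] — reduce-reduce conflict.
I5 contains complete items [P → .], [P → e .], [X → .] — reduce-reduce conflict.
I6 contains complete items [P → X .], [P → e e X .], [X → .] — reduce-reduce conflict.

Answer: Yes — I0: [P → .] vs [X → .]; I2: [P → X .] vs [X → .]; I3: [P → .] vs [P → e .]; I4: [P → .] vs [X → .]; I5: [P → .] vs [P → e .]; I6: [P → X .] vs [P → e e X .]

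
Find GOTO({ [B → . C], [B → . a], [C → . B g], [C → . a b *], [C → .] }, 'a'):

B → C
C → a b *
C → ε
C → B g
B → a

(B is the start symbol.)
{ [B → a .], [C → a . b *] }

GOTO(I, 'a') = CLOSURE({ [A → αX.β] : [A → α.Xβ] ∈ I, X = 'a' })

Items with dot before 'a', with the dot advanced:
  [B → . a] → [B → a .]
  [C → . a b *] → [C → a . b *]
Closure adds nothing (no advanced item has the dot before a non-terminal).

GOTO = { [B → a .], [C → a . b *] }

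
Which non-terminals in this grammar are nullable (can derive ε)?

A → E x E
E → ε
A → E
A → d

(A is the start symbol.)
{ 'A', 'E' }

A non-terminal is nullable if it can derive ε (the empty string): either it has an ε-production, or it has a production whose right-hand side consists entirely of nullable non-terminals.

ε-productions: E → ε
So E is immediately nullable.
A → E: every symbol on the right is nullable, so A is nullable too.
Every non-terminal is now nullable.
Nullable = { 'A', 'E' }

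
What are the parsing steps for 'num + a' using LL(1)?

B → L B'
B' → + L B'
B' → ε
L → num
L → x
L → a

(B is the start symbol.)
LL(1) parsing maintains a stack (initially the start symbol over $) and the input. At each step: if the stack top is a terminal, match it against the current input token; if it is a non-terminal N, replace it with the RHS of M[N, lookahead] (the unique production whose predict set contains the lookahead).

Stack is shown with the top on the left.

Stack     Input      Action
---------------------------
B $       num + a $  output B → L B'
L B' $    num + a $  output L → num
num B' $  num + a $  match 'num'
B' $      + a $      output B' → + L B'
+ L B' $  + a $      match '+'
L B' $    a $        output L → a
a B' $    a $        match 'a'
B' $      $          output B' → ε
$         $          accept

The string is accepted.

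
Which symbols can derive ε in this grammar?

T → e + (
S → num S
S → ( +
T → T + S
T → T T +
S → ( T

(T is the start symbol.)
None

There are no ε-productions, so no non-terminal can derive ε.
No non-terminals are nullable.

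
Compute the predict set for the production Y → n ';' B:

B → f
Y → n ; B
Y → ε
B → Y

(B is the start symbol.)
{ 'n' }

PREDICT(Y → n ';' B) = (FIRST(RHS) \ {ε}) ∪ (FOLLOW(Y) if ε ∈ FIRST(RHS), i.e. RHS ⇒* ε)
FIRST(n ';' B) = { 'n' }
ε ∉ FIRST(n ';' B), so FOLLOW(Y) is not added.
PREDICT(Y → n ';' B) = { 'n' }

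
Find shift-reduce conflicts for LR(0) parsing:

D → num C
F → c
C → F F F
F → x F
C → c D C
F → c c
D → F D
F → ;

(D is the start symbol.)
Augment with D' → D and build the canonical LR(0) collection (I0 = CLOSURE({[D' → . D]}), then GOTO on every symbol after a dot until no new states appear). It has 18 states:
  I0: { [D → . F D], [D → . num C], [D' → . D], [F → . ;], [F → . c c], [F → . c], [F → . x F] }  — shift
  I1: { [F → ; .] }  — reduce
  I2: { [D' → D .] }  — accept
  I3: { [D → . F D], [D → . num C], [D → F . D], [F → . ;], [F → . c c], [F → . c], [F → . x F] }  — shift
  I4: { [F → c . c], [F → c .] }  — shift, reduce
  I5: { [C → . F F F], [C → . c D C], [D → num . C], [F → . ;], [F → . c c], [F → . c], [F → . x F] }  — shift
  I6: { [F → . ;], [F → . c c], [F → . c], [F → . x F], [F → x . F] }  — shift
  I7: { [F → x F .] }  — reduce
  I8: { [D → num C .] }  — reduce
  I9: { [C → F . F F], [F → . ;], [F → . c c], [F → . c], [F → . x F] }  — shift
  I10: { [C → c . D C], [D → . F D], [D → . num C], [F → . ;], [F → . c c], [F → . c], [F → . x F], [F → c . c], [F → c .] }  — shift, reduce
  I11: { [C → . F F F], [C → . c D C], [C → c D . C], [F → . ;], [F → . c c], [F → . c], [F → . x F] }  — shift
  I12: { [F → c . c], [F → c .], [F → c c .] }  — shift, 2 reduces
  I13: { [F → c c .] }  — reduce
  I14: { [C → c D C .] }  — reduce
  I15: { [C → F F . F], [F → . ;], [F → . c c], [F → . c], [F → . x F] }  — shift
  I16: { [C → F F F .] }  — reduce
  I17: { [D → F D .] }  — reduce

I4 contains reduce item [F → c .] and shift item [F → c . c] — shift-reduce conflict.
I10 contains reduce item [F → c .] and shift items [D → . num C], [F → . ;], [F → . c], [F → . c c], [F → c . c], [F → . x F] — shift-reduce conflict.
I12 contains reduce items [F → c .], [F → c c .] and shift item [F → c . c] — shift-reduce conflict.

Answer: Yes — I4: [F → c .] vs [F → c . c]; I10: [F → c .] vs [D → . num C]; I12: [F → c .] vs [F → c . c]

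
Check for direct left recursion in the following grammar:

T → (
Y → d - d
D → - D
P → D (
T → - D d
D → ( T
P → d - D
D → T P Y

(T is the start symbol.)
No direct left recursion

T → (: starts with '('
Y → d - d: starts with d
D → - D: starts with '-'
P → D (: starts with D
T → - D d: starts with '-'
D → ( T: starts with '('
P → d - D: starts with d
D → T P Y: starts with T

No direct left recursion found.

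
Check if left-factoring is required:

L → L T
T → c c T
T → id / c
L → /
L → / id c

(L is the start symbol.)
Yes, L has productions with common prefix '/'

Left-factoring is needed when two productions for the same non-terminal
share a common prefix on the right-hand side.

Productions for L:
  L → L T
  L → /
  L → / id c
Productions for T:
  T → c c T
  T → id / c

Found common prefix '/' in productions for L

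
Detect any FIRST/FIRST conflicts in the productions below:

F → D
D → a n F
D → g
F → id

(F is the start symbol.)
No FIRST/FIRST conflicts.

FIRST sets of the non-terminals at (or reachable through a nullable prefix from) the front of some alternative:
  FIRST(D) = { 'a', 'g' }

Productions for F:
  F → D: FIRST = { 'a', 'g' }
  F → id: FIRST = { 'id' }
Productions for D:
  D → a n F: FIRST = { 'a' }
  D → g: FIRST = { 'g' }

All alternatives of each non-terminal have pairwise disjoint FIRST sets.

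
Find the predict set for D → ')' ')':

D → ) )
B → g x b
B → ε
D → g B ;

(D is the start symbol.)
{ ')' }

PREDICT(D → ')' ')') = (FIRST(RHS) \ {ε}) ∪ (FOLLOW(D) if ε ∈ FIRST(RHS), i.e. RHS ⇒* ε)
FIRST(')' ')') = { ')' }
ε ∉ FIRST(')' ')'), so FOLLOW(D) is not added.
PREDICT(D → ')' ')') = { ')' }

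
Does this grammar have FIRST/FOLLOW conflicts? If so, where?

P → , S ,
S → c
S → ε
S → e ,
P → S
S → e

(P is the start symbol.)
A FIRST/FOLLOW conflict occurs when a non-terminal N has a nullable alternative N → β (β ⇒* ε) and another alternative N → α with FIRST(α) ∩ FOLLOW(N) ≠ ∅: on such a lookahead the parser cannot decide between expanding α and letting N vanish via β.

Nullable non-terminals: P, S.
FIRST sets used below: FIRST(S) = { 'c', 'e', ε }

P: nullable alternative(s) P → S; FOLLOW(P) = { $ }
  P → , S ,: FIRST \ {ε} = { ',' } — disjoint from FOLLOW(P)
  P → S: FIRST \ {ε} = { 'c', 'e' } — this is the only nullable alternative, skip

S: nullable alternative(s) S → ε; FOLLOW(S) = { $, ',' }
  S → c: FIRST \ {ε} = { 'c' } — disjoint from FOLLOW(S)
  S → ε: FIRST \ {ε} = { } — this is the only nullable alternative, skip
  S → e ,: FIRST \ {ε} = { 'e' } — disjoint from FOLLOW(S)
  S → e: FIRST \ {ε} = { 'e' } — disjoint from FOLLOW(S)

No FIRST/FOLLOW conflicts found.

Answer: No FIRST/FOLLOW conflicts.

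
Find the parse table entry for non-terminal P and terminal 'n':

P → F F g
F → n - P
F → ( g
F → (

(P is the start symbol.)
To find M[P, 'n'], we find productions for P where 'n' is in the predict set (PREDICT(N → α) = (FIRST(α) \ {ε}) ∪ (FOLLOW(N) if α ⇒* ε)).

Relevant sets:
  FIRST(F) = { '(', 'n' }

P → F F g: PREDICT = { '(', 'n' }
  'n' is in predict set, so this production goes in M[P, 'n']

M[P, 'n'] = P → F F g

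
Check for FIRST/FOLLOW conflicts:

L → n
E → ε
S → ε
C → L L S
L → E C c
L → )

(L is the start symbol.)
No FIRST/FOLLOW conflicts.

Nullable non-terminals: E, S.
E has a nullable alternative but only one production, so nothing to check.
S has a nullable alternative but only one production, so nothing to check.

C, L have no nullable alternative, so no FIRST/FOLLOW check is needed there.

No FIRST/FOLLOW conflicts found.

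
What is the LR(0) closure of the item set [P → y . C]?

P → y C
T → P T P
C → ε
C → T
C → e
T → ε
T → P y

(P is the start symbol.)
{ [C → . T], [C → . e], [C → .], [P → . y C], [P → y . C], [T → . P T P], [T → . P y], [T → .] }

To compute CLOSURE, for each item [A → α.Bβ] where B is a non-terminal, add [B → .γ] for all productions B → γ; repeat for the newly added items until nothing changes.

Start with: [P → y . C]
  [P → y . C] has the dot before C: add [C → .], [C → . T], [C → . e]
  [C → . T] has the dot before T: add [T → . P T P], [T → .], [T → . P y]
  [T → . P T P] has the dot before P: add [P → . y C]
No further items can be added.

CLOSURE = { [C → . T], [C → . e], [C → .], [P → . y C], [P → y . C], [T → . P T P], [T → . P y], [T → .] }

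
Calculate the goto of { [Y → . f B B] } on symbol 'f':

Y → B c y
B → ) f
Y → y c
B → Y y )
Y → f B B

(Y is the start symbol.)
{ [B → . ) f], [B → . Y y )], [Y → . B c y], [Y → . f B B], [Y → . y c], [Y → f . B B] }

GOTO(I, 'f') = CLOSURE({ [A → αX.β] : [A → α.Xβ] ∈ I, X = 'f' })

Items with dot before 'f', with the dot advanced:
  [Y → . f B B] → [Y → f . B B]
Closure of the advanced items:
  [Y → f . B B] has the dot before B: add [B → . ) f], [B → . Y y )]
  [B → . Y y )] has the dot before Y: add [Y → . B c y], [Y → . y c], [Y → . f B B]

GOTO = { [B → . ) f], [B → . Y y )], [Y → . B c y], [Y → . f B B], [Y → . y c], [Y → f . B B] }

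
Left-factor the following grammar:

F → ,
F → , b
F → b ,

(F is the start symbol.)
Left-factoring transforms A → αβ₁ | αβ₂ into A → αA' and A' → β₁ | β₂
(α is the longest common prefix among the alternatives). Repeat until
no nonterminal has two alternatives with a common prefix.

Round 1: F has alternatives sharing prefix ','. Introduce F': F → , F'
  Add: F' → ε
  Add: F' → b

No remaining common prefixes — done.

Resulting grammar:
F → , F'
F' → ε
F' → b
F → b ,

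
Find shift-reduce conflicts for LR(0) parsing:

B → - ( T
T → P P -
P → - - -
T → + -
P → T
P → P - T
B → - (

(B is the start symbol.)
A shift-reduce conflict occurs when an LR(0) state has both:
  - a complete (reduce) item [A → α .] (dot at the end), and
  - a shift item [B → β . c γ] (dot before a terminal).

Augment with B' → B and build the canonical LR(0) collection (I0 = CLOSURE({[B' → . B]}), then GOTO on every symbol after a dot until no new states appear). It has 18 states:
  I0: { [B → . - ( T], [B → . - (], [B' → . B] }  — shift
  I1: { [B → - . ( T], [B → - . (] }  — shift
  I2: { [B' → B .] }  — accept
  I3: { [B → - ( . T], [B → - ( .], [P → . - - -], [P → . P - T], [P → . T], [T → . + -], [T → . P P -] }  — shift, reduce
  I4: { [T → + . -] }  — shift
  I5: { [P → - . - -] }  — shift
  I6: { [P → . - - -], [P → . P - T], [P → . T], [P → P . - T], [T → . + -], [T → . P P -], [T → P . P -] }  — shift
  I7: { [B → - ( T .], [P → T .] }  — 2 reduces
  I8: { [P → - . - -], [P → . - - -], [P → . P - T], [P → . T], [P → P - . T], [T → . + -], [T → . P P -] }  — shift
  I9: { [P → . - - -], [P → . P - T], [P → . T], [P → P . - T], [T → . + -], [T → . P P -], [T → P . P -], [T → P P . -] }  — shift
  I10: { [P → T .] }  — reduce
  I11: { [P → - . - -], [P → . - - -], [P → . P - T], [P → . T], [P → P - . T], [T → . + -], [T → . P P -], [T → P P - .] }  — shift, reduce
  I12: { [P → - - . -], [P → - . - -] }  — shift
  I13: { [P → P - T .], [P → T .] }  — 2 reduces
  I14: { [P → - - - .], [P → - - . -] }  — shift, reduce
  I15: { [P → - - - .] }  — reduce
  I16: { [P → - - . -] }  — shift
  I17: { [T → + - .] }  — reduce

I3 contains reduce item [B → - ( .] and shift items [P → . - - -], [T → . + -] — shift-reduce conflict.
I11 contains reduce item [T → P P - .] and shift items [P → . - - -], [P → - . - -], [T → . + -] — shift-reduce conflict.
I14 contains reduce item [P → - - - .] and shift item [P → - - . -] — shift-reduce conflict.

Answer: Yes — I3: [B → - ( .] vs [P → . - - -]; I11: [T → P P - .] vs [P → . - - -]; I14: [P → - - - .] vs [P → - - . -]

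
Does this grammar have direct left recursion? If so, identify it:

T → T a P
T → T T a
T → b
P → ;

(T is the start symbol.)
Yes, T is left-recursive

Direct left recursion occurs when N → N α for some non-terminal N (the right-hand side begins with the left-hand side itself).

T → T a P: LEFT RECURSIVE (starts with T)
T → T T a: LEFT RECURSIVE (starts with T)
T → b: starts with b
P → ;: starts with ';'

The grammar has direct left recursion on: T.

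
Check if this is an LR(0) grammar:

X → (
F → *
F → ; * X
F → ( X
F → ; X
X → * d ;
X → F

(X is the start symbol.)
A grammar is LR(0) if no state in the canonical LR(0) collection has:
  - both a shift item (dot before a terminal) and a complete item (shift-reduce conflict), or
  - two or more complete items (reduce-reduce conflict; the accept item [X' → X .] counts as a complete item here).

Augment with X' → X and build the canonical LR(0) collection (I0 = CLOSURE({[X' → . X]}), then GOTO on every symbol after a dot until no new states appear). It has 12 states:
  I0: { [F → . ( X], [F → . *], [F → . ; * X], [F → . ; X], [X → . (], [X → . * d ;], [X → . F], [X' → . X] }  — shift
  I1: { [F → ( . X], [F → . ( X], [F → . *], [F → . ; * X], [F → . ; X], [X → ( .], [X → . (], [X → . * d ;], [X → . F] }  — shift, reduce
  I2: { [F → * .], [X → * . d ;] }  — shift, reduce
  I3: { [F → . ( X], [F → . *], [F → . ; * X], [F → . ; X], [F → ; . * X], [F → ; . X], [X → . (], [X → . * d ;], [X → . F] }  — shift
  I4: { [X → F .] }  — reduce
  I5: { [X' → X .] }  — accept
  I6: { [F → * .], [F → . ( X], [F → . *], [F → . ; * X], [F → . ; X], [F → ; * . X], [X → * . d ;], [X → . (], [X → . * d ;], [X → . F] }  — shift, reduce
  I7: { [F → ; X .] }  — reduce
  I8: { [F → ; * X .] }  — reduce
  I9: { [X → * d . ;] }  — shift
  I10: { [X → * d ; .] }  — reduce
  I11: { [F → ( X .] }  — reduce

Conflict in state I1:
  Shift-reduce conflict between [X → ( .] and [F → . ( X]
So the grammar is NOT LR(0).

Answer: No. Shift-reduce conflict between [X → ( .] and [F → . ( X]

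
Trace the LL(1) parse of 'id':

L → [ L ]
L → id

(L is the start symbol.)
LL(1) parsing maintains a stack (initially the start symbol over $) and the input. At each step: if the stack top is a terminal, match it against the current input token; if it is a non-terminal N, replace it with the RHS of M[N, lookahead] (the unique production whose predict set contains the lookahead).

Stack is shown with the top on the left.

Stack  Input  Action
--------------------
L $    id $   output L → id
id $   id $   match 'id'
$      $      accept

The string is accepted.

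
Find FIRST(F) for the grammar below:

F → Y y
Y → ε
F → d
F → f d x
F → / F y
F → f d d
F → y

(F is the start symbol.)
FIRST sets of the other non-terminals involved (by the same procedure, iterated to a fixed point):
  FIRST(Y) = { ε }

From F → Y y:
  - Y is a non-terminal: add FIRST(Y) \ {ε} = { }
    Y is nullable, so continue to the next symbol
  - y is a terminal: add 'y' and stop
From F → d:
  - d is a terminal: add 'd' and stop
From F → f d x:
  - f is a terminal: add 'f' and stop
From F → / F y:
  - '/' is a terminal: add '/' and stop
From F → f d d:
  - f is a terminal: add 'f' and stop
From F → y:
  - y is a terminal: add 'y' and stop

Collecting: FIRST(F) = { '/', 'd', 'f', 'y' }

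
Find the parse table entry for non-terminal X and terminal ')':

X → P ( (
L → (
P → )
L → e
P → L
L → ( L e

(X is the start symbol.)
To find M[X, ')'], we find productions for X where ')' is in the predict set (PREDICT(N → α) = (FIRST(α) \ {ε}) ∪ (FOLLOW(N) if α ⇒* ε)).

Relevant sets:
  FIRST(P) = { '(', ')', 'e' }

X → P ( (: PREDICT = { '(', ')', 'e' }
  ')' is in predict set, so this production goes in M[X, ')']

M[X, ')'] = X → P ( (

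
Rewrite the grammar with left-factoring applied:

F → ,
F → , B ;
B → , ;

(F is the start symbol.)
Left-factoring transforms A → αβ₁ | αβ₂ into A → αA' and A' → β₁ | β₂
(α is the longest common prefix among the alternatives). Repeat until
no nonterminal has two alternatives with a common prefix.

Round 1: F has alternatives sharing prefix ','. Introduce F': F → , F'
  Add: F' → ε
  Add: F' → B ;

No remaining common prefixes — done.

Resulting grammar:
F → , F'
F' → ε
F' → B ;
B → , ;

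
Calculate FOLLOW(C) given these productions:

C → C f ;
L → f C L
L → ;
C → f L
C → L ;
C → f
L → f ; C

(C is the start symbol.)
C is the start symbol, so $ ∈ FOLLOW(C).
In C → C f ;: C is followed by f ';', add FIRST(f ';') \ {ε} = { 'f' }
In L → f C L: C is followed by L, add FIRST(L) \ {ε} = { ';', 'f' }
In L → f ; C: C is at the end, add FOLLOW(L)

The FOLLOW sets referred to above (computed the same way, to a fixed point):
  FOLLOW(L) = { $, ';', 'f' }

Taking the union: FOLLOW(C) = { $, ';', 'f' }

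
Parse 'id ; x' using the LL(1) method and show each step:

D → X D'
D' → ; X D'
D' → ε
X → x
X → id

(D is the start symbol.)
LL(1) parsing maintains a stack (initially the start symbol over $) and the input. At each step: if the stack top is a terminal, match it against the current input token; if it is a non-terminal N, replace it with the RHS of M[N, lookahead] (the unique production whose predict set contains the lookahead).

Stack is shown with the top on the left.

Stack     Input     Action
--------------------------
D $       id ; x $  output D → X D'
X D' $    id ; x $  output X → id
id D' $   id ; x $  match 'id'
D' $      ; x $     output D' → ; X D'
; X D' $  ; x $     match ';'
X D' $    x $       output X → x
x D' $    x $       match 'x'
D' $      $         output D' → ε
$         $         accept

The string is accepted.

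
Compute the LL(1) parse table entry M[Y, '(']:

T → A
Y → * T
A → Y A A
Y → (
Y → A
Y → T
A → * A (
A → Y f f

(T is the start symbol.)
To find M[Y, '('], we find productions for Y where '(' is in the predict set (PREDICT(N → α) = (FIRST(α) \ {ε}) ∪ (FOLLOW(N) if α ⇒* ε)).

Relevant sets:
  FIRST(A) = { '(', '*' }
  FIRST(T) = { '(', '*' }

Y → * T: PREDICT = { '*' }
Y → (: PREDICT = { '(' }
  '(' is in predict set, so this production goes in M[Y, '(']
Y → A: PREDICT = { '(', '*' }
  '(' is in predict set, so this production goes in M[Y, '(']
Y → T: PREDICT = { '(', '*' }
  '(' is in predict set, so this production goes in M[Y, '(']

M[Y, '('] = Y → (, Y → A, Y → T  (a multiply-defined cell — the grammar is not LL(1))

Answer: Y → (, Y → A, Y → T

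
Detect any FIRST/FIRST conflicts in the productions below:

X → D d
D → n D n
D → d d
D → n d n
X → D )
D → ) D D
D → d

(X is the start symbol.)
FIRST sets of the non-terminals at (or reachable through a nullable prefix from) the front of some alternative:
  FIRST(D) = { ')', 'd', 'n' }

Productions for X:
  X → D d: FIRST = { ')', 'd', 'n' }
  X → D ): FIRST = { ')', 'd', 'n' }
Productions for D:
  D → n D n: FIRST = { 'n' }
  D → d d: FIRST = { 'd' }
  D → n d n: FIRST = { 'n' }
  D → ) D D: FIRST = { ')' }
  D → d: FIRST = { 'd' }

Conflict for X: X → D d and X → D )
  Overlap: { ')', 'd', 'n' }
Conflict for D: D → n D n and D → n d n
  Overlap: { 'n' }
Conflict for D: D → d d and D → d
  Overlap: { 'd' }

Answer: Yes. X → D d / X → D ')' on { ')', 'd', 'n' }; D → n D n / D → n d n on { 'n' }; D → d d / D → d on { 'd' }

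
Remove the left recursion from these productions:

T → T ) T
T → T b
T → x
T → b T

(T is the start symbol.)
T → x T'
T → b T T'
T' → ) T T'
T' → b T'
T' → ε

T is directly left-recursive. The standard transformation for
  A → A α₁ | ... | A α_m | β₁ | ... | β_n
is
  A  → β₁ A' | ... | β_n A'
  A' → α₁ A' | ... | α_m A' | ε

T → x becomes T → x T'
T → b T becomes T → b T T'
T → T ) T becomes T' → ) T T'
T → T b becomes T' → b T'
Add T' → ε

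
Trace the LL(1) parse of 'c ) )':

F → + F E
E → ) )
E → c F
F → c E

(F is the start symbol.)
LL(1) parsing maintains a stack (initially the start symbol over $) and the input. At each step: if the stack top is a terminal, match it against the current input token; if it is a non-terminal N, replace it with the RHS of M[N, lookahead] (the unique production whose predict set contains the lookahead).

Stack is shown with the top on the left.

Stack  Input    Action
----------------------
F $    c ) ) $  output F → c E
c E $  c ) ) $  match 'c'
E $    ) ) $    output E → ) )
) ) $  ) ) $    match ')'
) $    ) $      match ')'
$      $        accept

The string is accepted.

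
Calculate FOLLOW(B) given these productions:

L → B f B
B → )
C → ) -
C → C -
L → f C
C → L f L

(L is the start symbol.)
{ $, '-', 'f' }

In L → B f B: B is followed by f B, add FIRST(f B) \ {ε} = { 'f' }
In L → B f B: B is at the end, add FOLLOW(L)

The FOLLOW sets referred to above (computed the same way, to a fixed point):
  FOLLOW(L) = { $, '-', 'f' }

Taking the union: FOLLOW(B) = { $, '-', 'f' }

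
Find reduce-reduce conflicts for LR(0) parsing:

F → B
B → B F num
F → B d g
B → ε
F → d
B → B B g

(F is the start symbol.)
A reduce-reduce conflict occurs when an LR(0) state has two complete items [A → α .] and [B → β .] — both call for a reduction, and with no lookahead the parser cannot choose between them.

Augment with F' → F and build the canonical LR(0) collection (I0 = CLOSURE({[F' → . F]}), then GOTO on every symbol after a dot until no new states appear). It has 10 states:
  I0: { [B → . B B g], [B → . B F num], [B → .], [F → . B d g], [F → . B], [F → . d], [F' → . F] }  — shift, reduce
  I1: { [B → . B B g], [B → . B F num], [B → .], [B → B . B g], [B → B . F num], [F → . B d g], [F → . B], [F → . d], [F → B . d g], [F → B .] }  — shift, 2 reduces
  I2: { [F' → F .] }  — accept
  I3: { [F → d .] }  — reduce
  I4: { [B → . B B g], [B → . B F num], [B → .], [B → B . B g], [B → B . F num], [B → B B . g], [F → . B d g], [F → . B], [F → . d], [F → B . d g], [F → B .] }  — shift, 2 reduces
  I5: { [B → B F . num] }  — shift
  I6: { [F → B d . g], [F → d .] }  — shift, reduce
  I7: { [F → B d g .] }  — reduce
  I8: { [B → B F num .] }  — reduce
  I9: { [B → B B g .] }  — reduce

I1 contains complete items [B → .], [F → B .] — reduce-reduce conflict.
I4 contains complete items [B → .], [F → B .] — reduce-reduce conflict.

Answer: Yes — I1: [B → .] vs [F → B .]; I4: [B → .] vs [F → B .]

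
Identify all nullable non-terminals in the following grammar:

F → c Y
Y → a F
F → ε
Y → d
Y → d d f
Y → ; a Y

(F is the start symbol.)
A non-terminal is nullable if it can derive ε (the empty string): either it has an ε-production, or it has a production whose right-hand side consists entirely of nullable non-terminals.

ε-productions: F → ε
So F is immediately nullable.
No further non-terminal can be added: every production for the remaining non-terminals contains a terminal or a non-nullable non-terminal.
Nullable = { 'F' }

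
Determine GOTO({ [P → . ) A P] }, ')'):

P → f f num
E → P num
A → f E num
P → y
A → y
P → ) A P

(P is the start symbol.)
GOTO(I, ')') = CLOSURE({ [A → αX.β] : [A → α.Xβ] ∈ I, X = ')' })

Items with dot before ')', with the dot advanced:
  [P → . ) A P] → [P → ) . A P]
Closure of the advanced items:
  [P → ) . A P] has the dot before A: add [A → . f E num], [A → . y]

GOTO = { [A → . f E num], [A → . y], [P → ) . A P] }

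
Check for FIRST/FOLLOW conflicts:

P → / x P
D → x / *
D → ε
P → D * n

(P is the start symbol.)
No FIRST/FOLLOW conflicts.

A FIRST/FOLLOW conflict occurs when a non-terminal N has a nullable alternative N → β (β ⇒* ε) and another alternative N → α with FIRST(α) ∩ FOLLOW(N) ≠ ∅: on such a lookahead the parser cannot decide between expanding α and letting N vanish via β.

Nullable non-terminals: D.

D: nullable alternative(s) D → ε; FOLLOW(D) = { '*' }
  D → x / *: FIRST \ {ε} = { 'x' } — disjoint from FOLLOW(D)
  D → ε: FIRST \ {ε} = { } — this is the only nullable alternative, skip

P has no nullable alternative, so no FIRST/FOLLOW check is needed there.

No FIRST/FOLLOW conflicts found.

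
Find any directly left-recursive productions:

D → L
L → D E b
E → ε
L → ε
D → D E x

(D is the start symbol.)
Yes, D is left-recursive

Direct left recursion occurs when N → N α for some non-terminal N (the right-hand side begins with the left-hand side itself).

D → L: starts with L
L → D E b: starts with D
E → ε: starts with ε
L → ε: starts with ε
D → D E x: LEFT RECURSIVE (starts with D)

The grammar has direct left recursion on: D.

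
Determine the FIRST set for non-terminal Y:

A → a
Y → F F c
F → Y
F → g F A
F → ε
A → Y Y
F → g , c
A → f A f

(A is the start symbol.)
{ 'c', 'g' }

To compute FIRST(Y), examine every production with Y on the left-hand side, reading each right-hand side left to right until a non-nullable symbol is reached.

FIRST sets of the other non-terminals involved (by the same procedure, iterated to a fixed point):
  FIRST(F) = { 'c', 'g', ε }

From Y → F F c:
  - F is a non-terminal: add FIRST(F) \ {ε} = { 'c', 'g' }
    F is nullable, so continue to the next symbol
  - F is a non-terminal: add FIRST(F) \ {ε} = { 'c', 'g' }
    F is nullable, so continue to the next symbol
  - c is a terminal: add 'c' and stop

Collecting: FIRST(Y) = { 'c', 'g' }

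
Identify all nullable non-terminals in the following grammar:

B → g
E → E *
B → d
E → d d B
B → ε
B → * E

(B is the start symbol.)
A non-terminal is nullable if it can derive ε (the empty string): either it has an ε-production, or it has a production whose right-hand side consists entirely of nullable non-terminals.

ε-productions: B → ε
So B is immediately nullable.
No further non-terminal can be added: every production for the remaining non-terminals contains a terminal or a non-nullable non-terminal.
Nullable = { 'B' }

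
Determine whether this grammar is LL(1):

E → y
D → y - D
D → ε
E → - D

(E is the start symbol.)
Relevant sets:
  FOLLOW(D) = { $ }

For E:
  PREDICT(E → y) = { 'y' }
  PREDICT(E → '-' D) = { '-' }
For D:
  PREDICT(D → y '-' D) = { 'y' }
  PREDICT(D → ε) = { $ }

All predict sets are disjoint. The grammar IS LL(1).

Answer: Yes, the grammar is LL(1).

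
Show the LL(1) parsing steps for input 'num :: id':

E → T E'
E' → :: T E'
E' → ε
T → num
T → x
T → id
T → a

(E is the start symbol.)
LL(1) parsing maintains a stack (initially the start symbol over $) and the input. At each step: if the stack top is a terminal, match it against the current input token; if it is a non-terminal N, replace it with the RHS of M[N, lookahead] (the unique production whose predict set contains the lookahead).

Stack is shown with the top on the left.

Stack      Input        Action
------------------------------
E $        num :: id $  output E → T E'
T E' $     num :: id $  output T → num
num E' $   num :: id $  match 'num'
E' $       :: id $      output E' → :: T E'
:: T E' $  :: id $      match '::'
T E' $     id $         output T → id
id E' $    id $         match 'id'
E' $       $            output E' → ε
$          $            accept

The string is accepted.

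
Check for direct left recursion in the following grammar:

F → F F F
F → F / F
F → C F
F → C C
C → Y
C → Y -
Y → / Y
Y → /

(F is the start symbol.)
F → F F F: LEFT RECURSIVE (starts with F)
F → F / F: LEFT RECURSIVE (starts with F)
F → C F: starts with C
F → C C: starts with C
C → Y: starts with Y
C → Y -: starts with Y
Y → / Y: starts with '/'
Y → /: starts with '/'

The grammar has direct left recursion on: F.

Answer: Yes, F is left-recursive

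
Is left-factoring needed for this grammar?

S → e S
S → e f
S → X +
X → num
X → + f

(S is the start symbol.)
Yes, S has productions with common prefix 'e'

Left-factoring is needed when two productions for the same non-terminal
share a common prefix on the right-hand side.

Productions for S:
  S → e S
  S → e f
  S → X +
Productions for X:
  X → num
  X → + f

Found common prefix 'e' in productions for S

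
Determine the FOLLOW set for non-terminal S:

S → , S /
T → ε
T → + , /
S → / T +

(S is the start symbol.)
S is the start symbol, so $ ∈ FOLLOW(S).
In S → , S /: S is followed by '/', add FIRST('/') \ {ε} = { '/' }

Taking the union: FOLLOW(S) = { $, '/' }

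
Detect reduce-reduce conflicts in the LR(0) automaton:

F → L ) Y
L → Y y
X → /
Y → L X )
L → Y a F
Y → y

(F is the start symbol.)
No reduce-reduce conflicts

Augment with F' → F and build the canonical LR(0) collection (I0 = CLOSURE({[F' → . F]}), then GOTO on every symbol after a dot until no new states appear). It has 14 states:
  I0: { [F → . L ) Y], [F' → . F], [L → . Y a F], [L → . Y y], [Y → . L X )], [Y → . y] }  — shift
  I1: { [F' → F .] }  — accept
  I2: { [F → L . ) Y], [X → . /], [Y → L . X )] }  — shift
  I3: { [L → Y . a F], [L → Y . y] }  — shift
  I4: { [Y → y .] }  — reduce
  I5: { [F → . L ) Y], [L → . Y a F], [L → . Y y], [L → Y a . F], [Y → . L X )], [Y → . y] }  — shift
  I6: { [L → Y y .] }  — reduce
  I7: { [L → Y a F .] }  — reduce
  I8: { [F → L ) . Y], [L → . Y a F], [L → . Y y], [Y → . L X )], [Y → . y] }  — shift
  I9: { [X → / .] }  — reduce
  I10: { [Y → L X . )] }  — shift
  I11: { [Y → L X ) .] }  — reduce
  I12: { [X → . /], [Y → L . X )] }  — shift
  I13: { [F → L ) Y .], [L → Y . a F], [L → Y . y] }  — shift, reduce

No state contains more than one complete item.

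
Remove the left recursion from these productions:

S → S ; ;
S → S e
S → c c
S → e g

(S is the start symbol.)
S is directly left-recursive. The standard transformation for
  A → A α₁ | ... | A α_m | β₁ | ... | β_n
is
  A  → β₁ A' | ... | β_n A'
  A' → α₁ A' | ... | α_m A' | ε

S → c c becomes S → c c S'
S → e g becomes S → e g S'
S → S ; ; becomes S' → ; ; S'
S → S e becomes S' → e S'
Add S' → ε

Resulting grammar:
S → c c S'
S → e g S'
S' → ; ; S'
S' → e S'
S' → ε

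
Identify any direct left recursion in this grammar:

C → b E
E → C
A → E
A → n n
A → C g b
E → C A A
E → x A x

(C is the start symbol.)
Direct left recursion occurs when N → N α for some non-terminal N (the right-hand side begins with the left-hand side itself).

C → b E: starts with b
E → C: starts with C
A → E: starts with E
A → n n: starts with n
A → C g b: starts with C
E → C A A: starts with C
E → x A x: starts with x

No direct left recursion found.

Answer: No direct left recursion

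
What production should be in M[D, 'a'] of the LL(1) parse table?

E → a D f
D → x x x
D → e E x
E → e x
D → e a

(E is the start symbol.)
To find M[D, 'a'], we find productions for D where 'a' is in the predict set (PREDICT(N → α) = (FIRST(α) \ {ε}) ∪ (FOLLOW(N) if α ⇒* ε)).

D → x x x: PREDICT = { 'x' }
D → e E x: PREDICT = { 'e' }
D → e a: PREDICT = { 'e' }

M[D, 'a'] is empty (no production applies)

Answer: Empty (error entry)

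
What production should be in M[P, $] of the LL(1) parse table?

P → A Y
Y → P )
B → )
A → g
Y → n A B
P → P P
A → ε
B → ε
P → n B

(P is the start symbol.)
Empty (error entry)

To find M[P, $], we find productions for P where $ is in the predict set (PREDICT(N → α) = (FIRST(α) \ {ε}) ∪ (FOLLOW(N) if α ⇒* ε)).

Relevant sets:
  FIRST(A) = { 'g', ε }
  FIRST(Y) = { 'g', 'n' }
  FIRST(P) = { 'g', 'n' }

P → A Y: PREDICT = { 'g', 'n' }
P → P P: PREDICT = { 'g', 'n' }
P → n B: PREDICT = { 'n' }

M[P, $] is empty (no production applies)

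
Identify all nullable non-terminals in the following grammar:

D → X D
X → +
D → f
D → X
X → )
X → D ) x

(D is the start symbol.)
A non-terminal is nullable if it can derive ε (the empty string): either it has an ε-production, or it has a production whose right-hand side consists entirely of nullable non-terminals.

There are no ε-productions, so no non-terminal can derive ε.
No non-terminals are nullable.

Answer: None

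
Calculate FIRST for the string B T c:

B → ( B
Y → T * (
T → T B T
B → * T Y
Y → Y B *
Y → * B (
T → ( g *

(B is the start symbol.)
FIRST sets of the non-terminals involved (from the grammar, by fixed-point iteration):
  FIRST(B) = { '(', '*' }

To compute FIRST(B T c), process the symbols left to right:
Symbol B is a non-terminal. Add FIRST(B) \ {ε} = { '(', '*' }
B is not nullable (ε ∉ FIRST(B)), so stop here.
FIRST(B T c) = { '(', '*' }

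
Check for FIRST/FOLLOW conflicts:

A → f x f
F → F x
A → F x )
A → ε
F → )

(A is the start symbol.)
No FIRST/FOLLOW conflicts.

A FIRST/FOLLOW conflict occurs when a non-terminal N has a nullable alternative N → β (β ⇒* ε) and another alternative N → α with FIRST(α) ∩ FOLLOW(N) ≠ ∅: on such a lookahead the parser cannot decide between expanding α and letting N vanish via β.

Nullable non-terminals: A.
FIRST sets used below: FIRST(F) = { ')' }

A: nullable alternative(s) A → ε; FOLLOW(A) = { $ }
  A → f x f: FIRST \ {ε} = { 'f' } — disjoint from FOLLOW(A)
  A → F x ): FIRST \ {ε} = { ')' } — disjoint from FOLLOW(A)
  A → ε: FIRST \ {ε} = { } — this is the only nullable alternative, skip

F has no nullable alternative, so no FIRST/FOLLOW check is needed there.

No FIRST/FOLLOW conflicts found.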